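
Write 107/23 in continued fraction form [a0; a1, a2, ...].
[4; 1, 1, 1, 7]

Euclidean algorithm steps:
107 = 4 × 23 + 15
23 = 1 × 15 + 8
15 = 1 × 8 + 7
8 = 1 × 7 + 1
7 = 7 × 1 + 0
Continued fraction: [4; 1, 1, 1, 7]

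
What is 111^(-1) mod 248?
143

gcd(111, 248) = 1, so the inverse exists.
Extended Euclidean algorithm on (248, 111):
248 = 2 × 111 + 26  ⟹  26 = (1)·248 + (-2)·111
111 = 4 × 26 + 7  ⟹  7 = (-4)·248 + (9)·111
26 = 3 × 7 + 5  ⟹  5 = (13)·248 + (-29)·111
7 = 1 × 5 + 2  ⟹  2 = (-17)·248 + (38)·111
5 = 2 × 2 + 1  ⟹  1 = (47)·248 + (-105)·111
So (-105)·111 ≡ 1 (mod 248), i.e. 111^(-1) ≡ -105 ≡ 143 (mod 248).
Check: 111 × 143 = 15873 ≡ 1 (mod 248)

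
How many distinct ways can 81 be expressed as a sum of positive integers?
18004327

p(n) counts ways to write n as a sum of positive integers (order ignored).
Euler's pentagonal recurrence: p(k) = p(k-1) + p(k-2) - p(k-5) - p(k-7) + p(k-12) + p(k-15) - ... (offsets j(3j∓1)/2, signs ++--, p(0)=1, p(<0)=0).
DP table for k = 0..80: p(0)=1, p(1)=1, p(2)=2, p(3)=3, p(4)=5, p(5)=7, p(6)=11, p(7)=15, p(8)=22, p(9)=30, p(10)=42, p(11)=56, p(12)=77, p(13)=101, p(14)=135, p(15)=176, p(16)=231, p(17)=297, p(18)=385, p(19)=490, p(20)=627, p(21)=792, p(22)=1002, p(23)=1255, p(24)=1575, p(25)=1958, p(26)=2436, p(27)=3010, p(28)=3718, p(29)=4565, p(30)=5604, p(31)=6842, p(32)=8349, p(33)=10143, p(34)=12310, p(35)=14883, p(36)=17977, p(37)=21637, p(38)=26015, p(39)=31185, p(40)=37338, p(41)=44583, p(42)=53174, p(43)=63261, p(44)=75175, p(45)=89134, p(46)=105558, p(47)=124754, p(48)=147273, p(49)=173525, p(50)=204226, p(51)=239943, p(52)=281589, p(53)=329931, p(54)=386155, p(55)=451276, p(56)=526823, p(57)=614154, p(58)=715220, p(59)=831820, p(60)=966467, p(61)=1121505, p(62)=1300156, p(63)=1505499, p(64)=1741630, p(65)=2012558, p(66)=2323520, p(67)=2679689, p(68)=3087735, p(69)=3554345, p(70)=4087968, p(71)=4697205, p(72)=5392783, p(73)=6185689, p(74)=7089500, p(75)=8118264, p(76)=9289091, p(77)=10619863, p(78)=12132164, p(79)=13848650, p(80)=15796476.
Final step: p(81) = p(80) + p(79) - p(76) - p(74) + p(69) + p(66) - p(59) - p(55) + p(46) + p(41) - p(30) - p(24) + p(11) + p(4)
= 15796476 + 13848650 - 9289091 - 7089500 + 3554345 + 2323520 - 831820 - 451276 + 105558 + 44583 - 5604 - 1575 + 56 + 5
= 18004327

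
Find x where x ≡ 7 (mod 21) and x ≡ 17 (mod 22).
259

Using Chinese Remainder Theorem:
M = 21 × 22 = 462
M1 = 22, M2 = 21
y1 = 22^(-1) mod 21 = 1
y2 = 21^(-1) mod 22 = 21
x = (7×22×1 + 17×21×21) mod 462 = 259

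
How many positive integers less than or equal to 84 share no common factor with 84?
24

84 = 2^2 × 3 × 7
φ(n) = n × ∏(1 - 1/p) for each prime p dividing n
φ(84) = 84 × (1 - 1/2) × (1 - 1/3) × (1 - 1/7) = 24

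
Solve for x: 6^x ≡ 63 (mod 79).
11

Baby-step giant-step with step n = ⌈√79⌉ = 9.
Baby steps 6^j mod 79 (j:value) for j=0..8: 0:1, 1:6, 2:36, 3:58, 4:32, 5:34, 6:46, 7:39, 8:76.
Giant-step multiplier: 6^(-9) ≡ 6^(78-9) = 6^69 ≡ 57 (mod 79).
Giant steps γ_i = 63·57^i mod 79: γ_0=63, γ_1=36 (in table at j=2).
x = i·n + j = 1·9 + 2 = 11.
Check: 6^11 ≡ 63 (mod 79).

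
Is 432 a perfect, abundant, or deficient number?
abundant

Proper divisors of 432: sum = 1 + 2 + 3 + 4 + 6 + 8 + 9 + 12 + ... + 72 + 108 + 144 + 216 (19 divisors) = 808
Since 808 > 432, 432 is abundant.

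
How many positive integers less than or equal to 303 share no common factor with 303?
200

303 = 3 × 101
φ(n) = n × ∏(1 - 1/p) for each prime p dividing n
φ(303) = 303 × (1 - 1/3) × (1 - 1/101) = 200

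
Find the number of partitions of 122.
2291320912

p(n) counts ways to write n as a sum of positive integers (order ignored).
Euler's pentagonal recurrence: p(k) = p(k-1) + p(k-2) - p(k-5) - p(k-7) + p(k-12) + p(k-15) - ... (offsets j(3j∓1)/2, signs ++--, p(0)=1, p(<0)=0).
DP table for k = 0..121: p(0)=1, p(1)=1, p(2)=2, p(3)=3, p(4)=5, p(5)=7, p(6)=11, p(7)=15, p(8)=22, p(9)=30, p(10)=42, p(11)=56, p(12)=77, p(13)=101, p(14)=135, p(15)=176, p(16)=231, p(17)=297, p(18)=385, p(19)=490, p(20)=627, p(21)=792, p(22)=1002, p(23)=1255, p(24)=1575, p(25)=1958, p(26)=2436, p(27)=3010, p(28)=3718, p(29)=4565, p(30)=5604, p(31)=6842, p(32)=8349, p(33)=10143, p(34)=12310, p(35)=14883, p(36)=17977, p(37)=21637, p(38)=26015, p(39)=31185, p(40)=37338, p(41)=44583, p(42)=53174, p(43)=63261, p(44)=75175, p(45)=89134, p(46)=105558, p(47)=124754, p(48)=147273, p(49)=173525, p(50)=204226, p(51)=239943, p(52)=281589, p(53)=329931, p(54)=386155, p(55)=451276, p(56)=526823, p(57)=614154, p(58)=715220, p(59)=831820, p(60)=966467, p(61)=1121505, p(62)=1300156, p(63)=1505499, p(64)=1741630, p(65)=2012558, p(66)=2323520, p(67)=2679689, p(68)=3087735, p(69)=3554345, p(70)=4087968, p(71)=4697205, p(72)=5392783, p(73)=6185689, p(74)=7089500, p(75)=8118264, p(76)=9289091, p(77)=10619863, p(78)=12132164, p(79)=13848650, p(80)=15796476, p(81)=18004327, p(82)=20506255, p(83)=23338469, p(84)=26543660, p(85)=30167357, p(86)=34262962, p(87)=38887673, p(88)=44108109, p(89)=49995925, p(90)=56634173, p(91)=64112359, p(92)=72533807, p(93)=82010177, p(94)=92669720, p(95)=104651419, p(96)=118114304, p(97)=133230930, p(98)=150198136, p(99)=169229875, p(100)=190569292, p(101)=214481126, p(102)=241265379, p(103)=271248950, p(104)=304801365, p(105)=342325709, p(106)=384276336, p(107)=431149389, p(108)=483502844, p(109)=541946240, p(110)=607163746, p(111)=679903203, p(112)=761002156, p(113)=851376628, p(114)=952050665, p(115)=1064144451, p(116)=1188908248, p(117)=1327710076, p(118)=1482074143, p(119)=1653668665, p(120)=1844349560, p(121)=2056148051.
Final step: p(122) = p(121) + p(120) - p(117) - p(115) + p(110) + p(107) - p(100) - p(96) + p(87) + p(82) - p(71) - p(65) + p(52) + p(45) - p(30) - p(22) + p(5)
= 2056148051 + 1844349560 - 1327710076 - 1064144451 + 607163746 + 431149389 - 190569292 - 118114304 + 38887673 + 20506255 - 4697205 - 2012558 + 281589 + 89134 - 5604 - 1002 + 7
= 2291320912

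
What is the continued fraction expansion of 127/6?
[21; 6]

Euclidean algorithm steps:
127 = 21 × 6 + 1
6 = 6 × 1 + 0
Continued fraction: [21; 6]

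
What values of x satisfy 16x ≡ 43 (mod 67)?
x ≡ 32 (mod 67)

gcd(16, 67) = 1, which divides 43, so solutions exist.
Find 16^(-1) mod 67 by the extended Euclidean algorithm:
67 = 4 × 16 + 3  ⟹  3 = (1)·67 + (-4)·16
16 = 5 × 3 + 1  ⟹  1 = (-5)·67 + (21)·16
So (21)·16 ≡ 1 (mod 67), i.e. 16^(-1) ≡ 21 (mod 67).
x ≡ 21 × 43 = 903 ≡ 32 (mod 67).
Check: 16 × 32 = 512 ≡ 43 (mod 67).
Unique solution: x ≡ 32 (mod 67)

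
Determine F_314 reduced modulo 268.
257

Matrix identity: Q^n = [[F_(n+1), F_n], [F_n, F_(n-1)]] with Q = [[1,1],[1,0]].
n = 314 = 100111010₂. Square-and-multiply, entries mod 268:
Q^1 = [[1,1],[1,0]]
Q^2 = (Q^1)² = [[2,1],[1,1]]
Q^4 = (Q^2)² = [[5,3],[3,2]]
Q^9 = (Q^4)²·Q = [[55,34],[34,21]]
Q^19 = (Q^9)²·Q = [[65,161],[161,172]]
Q^39 = (Q^19)²·Q = [[231,130],[130,101]]
Q^78 = (Q^39)² = [[45,12],[12,33]]
Q^157 = (Q^78)²·Q = [[157,25],[25,132]]
Q^314 = (Q^157)² = [[82,257],[257,93]]
F_314 mod 268 = Q^314[0][1] = 257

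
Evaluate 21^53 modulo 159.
21

Repeated squaring. Binary of 53 = 110101.
21^1 ≡ 21 (mod 159); 21^2 ≡ 123 (mod 159); 21^4 ≡ 24 (mod 159); 21^8 ≡ 99 (mod 159); 21^16 ≡ 102 (mod 159); 21^32 ≡ 69 (mod 159)
21^53 = 21^1 × 21^4 × 21^16 × 21^32 ≡ 21 (mod 159)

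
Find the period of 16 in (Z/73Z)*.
9

73 is prime, so ord(16) divides φ(73) = 72.
Divisors of 72: 1, 2, 3, 4, 6, 8, 9, 12, 18, 24, 36, 72.
Repeated squaring: 16^1 ≡ 16, 16^2 ≡ 37, 16^4 ≡ 55, 16^8 ≡ 32, 16^16 ≡ 2, 16^32 ≡ 4, 16^64 ≡ 16 (mod 73).
Test 16^d mod 73 for each divisor d in increasing order:
16^1 ≡ 16
16^2 ≡ 37
16^3 = 16^2·16^1 ≡ 8
16^4 ≡ 55
16^6 = 16^4·16^2 ≡ 64
16^8 ≡ 32
16^9 = 16^8·16^1 ≡ 1  ← first divisor giving 1
The order is 9.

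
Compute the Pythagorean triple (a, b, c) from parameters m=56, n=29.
(2295, 3248, 3977)

Euclid's formula: a = m² - n², b = 2mn, c = m² + n²
m = 56, n = 29
a = 56² - 29² = 3136 - 841 = 2295
b = 2 × 56 × 29 = 3248
c = 56² + 29² = 3136 + 841 = 3977
Verification: 2295² + 3248² = 5267025 + 10549504 = 15816529 = 3977² ✓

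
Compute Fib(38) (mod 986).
171

Matrix identity: Q^n = [[F_(n+1), F_n], [F_n, F_(n-1)]] with Q = [[1,1],[1,0]].
n = 38 = 100110₂. Square-and-multiply, entries mod 986:
Q^1 = [[1,1],[1,0]]
Q^2 = (Q^1)² = [[2,1],[1,1]]
Q^4 = (Q^2)² = [[5,3],[3,2]]
Q^9 = (Q^4)²·Q = [[55,34],[34,21]]
Q^19 = (Q^9)²·Q = [[849,237],[237,612]]
Q^38 = (Q^19)² = [[2,171],[171,817]]
F_38 mod 986 = Q^38[0][1] = 171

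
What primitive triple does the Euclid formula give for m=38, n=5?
(1419, 380, 1469)

Euclid's formula: a = m² - n², b = 2mn, c = m² + n²
m = 38, n = 5
a = 38² - 5² = 1444 - 25 = 1419
b = 2 × 38 × 5 = 380
c = 38² + 5² = 1444 + 25 = 1469
Verification: 1419² + 380² = 2013561 + 144400 = 2157961 = 1469² ✓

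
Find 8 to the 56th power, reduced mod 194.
96

Repeated squaring. Binary of 56 = 111000.
8^1 ≡ 8 (mod 194); 8^2 ≡ 64 (mod 194); 8^4 ≡ 22 (mod 194); 8^8 ≡ 96 (mod 194); 8^16 ≡ 98 (mod 194); 8^32 ≡ 98 (mod 194)
8^56 = 8^8 × 8^16 × 8^32 ≡ 96 (mod 194)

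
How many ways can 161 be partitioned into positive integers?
118159068427

p(n) counts ways to write n as a sum of positive integers (order ignored).
Euler's pentagonal recurrence: p(k) = p(k-1) + p(k-2) - p(k-5) - p(k-7) + p(k-12) + p(k-15) - ... (offsets j(3j∓1)/2, signs ++--, p(0)=1, p(<0)=0).
DP table for k = 0..160: p(0)=1, p(1)=1, p(2)=2, p(3)=3, p(4)=5, p(5)=7, p(6)=11, p(7)=15, p(8)=22, p(9)=30, p(10)=42, p(11)=56, p(12)=77, p(13)=101, p(14)=135, p(15)=176, p(16)=231, p(17)=297, p(18)=385, p(19)=490, p(20)=627, p(21)=792, p(22)=1002, p(23)=1255, p(24)=1575, p(25)=1958, p(26)=2436, p(27)=3010, p(28)=3718, p(29)=4565, p(30)=5604, p(31)=6842, p(32)=8349, p(33)=10143, p(34)=12310, p(35)=14883, p(36)=17977, p(37)=21637, p(38)=26015, p(39)=31185, p(40)=37338, p(41)=44583, p(42)=53174, p(43)=63261, p(44)=75175, p(45)=89134, p(46)=105558, p(47)=124754, p(48)=147273, p(49)=173525, p(50)=204226, p(51)=239943, p(52)=281589, p(53)=329931, p(54)=386155, p(55)=451276, p(56)=526823, p(57)=614154, p(58)=715220, p(59)=831820, p(60)=966467, p(61)=1121505, p(62)=1300156, p(63)=1505499, p(64)=1741630, p(65)=2012558, p(66)=2323520, p(67)=2679689, p(68)=3087735, p(69)=3554345, p(70)=4087968, p(71)=4697205, p(72)=5392783, p(73)=6185689, p(74)=7089500, p(75)=8118264, p(76)=9289091, p(77)=10619863, p(78)=12132164, p(79)=13848650, p(80)=15796476, p(81)=18004327, p(82)=20506255, p(83)=23338469, p(84)=26543660, p(85)=30167357, p(86)=34262962, p(87)=38887673, p(88)=44108109, p(89)=49995925, p(90)=56634173, p(91)=64112359, p(92)=72533807, p(93)=82010177, p(94)=92669720, p(95)=104651419, p(96)=118114304, p(97)=133230930, p(98)=150198136, p(99)=169229875, p(100)=190569292, p(101)=214481126, p(102)=241265379, p(103)=271248950, p(104)=304801365, p(105)=342325709, p(106)=384276336, p(107)=431149389, p(108)=483502844, p(109)=541946240, p(110)=607163746, p(111)=679903203, p(112)=761002156, p(113)=851376628, p(114)=952050665, p(115)=1064144451, p(116)=1188908248, p(117)=1327710076, p(118)=1482074143, p(119)=1653668665, p(120)=1844349560, p(121)=2056148051, p(122)=2291320912, p(123)=2552338241, p(124)=2841940500, p(125)=3163127352, p(126)=3519222692, p(127)=3913864295, p(128)=4351078600, p(129)=4835271870, p(130)=5371315400, p(131)=5964539504, p(132)=6620830889, p(133)=7346629512, p(134)=8149040695, p(135)=9035836076, p(136)=10015581680, p(137)=11097645016, p(138)=12292341831, p(139)=13610949895, p(140)=15065878135, p(141)=16670689208, p(142)=18440293320, p(143)=20390982757, p(144)=22540654445, p(145)=24908858009, p(146)=27517052599, p(147)=30388671978, p(148)=33549419497, p(149)=37027355200, p(150)=40853235313, p(151)=45060624582, p(152)=49686288421, p(153)=54770336324, p(154)=60356673280, p(155)=66493182097, p(156)=73232243759, p(157)=80630964769, p(158)=88751778802, p(159)=97662728555, p(160)=107438159466.
Final step: p(161) = p(160) + p(159) - p(156) - p(154) + p(149) + p(146) - p(139) - p(135) + p(126) + p(121) - p(110) - p(104) + p(91) + p(84) - p(69) - p(61) + p(44) + p(35) - p(16) - p(6)
= 107438159466 + 97662728555 - 73232243759 - 60356673280 + 37027355200 + 27517052599 - 13610949895 - 9035836076 + 3519222692 + 2056148051 - 607163746 - 304801365 + 64112359 + 26543660 - 3554345 - 1121505 + 75175 + 14883 - 231 - 11
= 118159068427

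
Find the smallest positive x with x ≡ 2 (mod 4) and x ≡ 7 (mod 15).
22

Using Chinese Remainder Theorem:
M = 4 × 15 = 60
M1 = 15, M2 = 4
y1 = 15^(-1) mod 4 = 3
y2 = 4^(-1) mod 15 = 4
x = (2×15×3 + 7×4×4) mod 60 = 22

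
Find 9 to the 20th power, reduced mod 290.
161

Repeated squaring. Binary of 20 = 10100.
9^1 ≡ 9 (mod 290); 9^2 ≡ 81 (mod 290); 9^4 ≡ 181 (mod 290); 9^8 ≡ 281 (mod 290); 9^16 ≡ 81 (mod 290)
9^20 = 9^4 × 9^16 ≡ 161 (mod 290)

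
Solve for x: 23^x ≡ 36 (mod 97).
80

Baby-step giant-step with step n = ⌈√97⌉ = 10.
Baby steps 23^j mod 97 (j:value) for j=0..9: 0:1, 1:23, 2:44, 3:42, 4:93, 5:5, 6:18, 7:26, 8:16, 9:77.
Giant-step multiplier: 23^(-10) ≡ 23^(96-10) = 23^86 ≡ 66 (mod 97).
Giant steps γ_i = 36·66^i mod 97: γ_0=36, γ_1=48, γ_2=64, γ_3=53, γ_4=6, γ_5=8, γ_6=43, γ_7=25, γ_8=1 (in table at j=0).
x = i·n + j = 8·10 + 0 = 80.
Check: 23^80 ≡ 36 (mod 97).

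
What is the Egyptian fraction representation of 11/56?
1/6 + 1/34 + 1/2856

Greedy algorithm:
11/56: ceiling(56/11) = 6, use 1/6
5/168: ceiling(168/5) = 34, use 1/34
1/2856: ceiling(2856/1) = 2856, use 1/2856
Result: 11/56 = 1/6 + 1/34 + 1/2856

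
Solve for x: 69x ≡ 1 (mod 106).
63

gcd(69, 106) = 1, so the inverse exists.
Extended Euclidean algorithm on (106, 69):
106 = 1 × 69 + 37  ⟹  37 = (1)·106 + (-1)·69
69 = 1 × 37 + 32  ⟹  32 = (-1)·106 + (2)·69
37 = 1 × 32 + 5  ⟹  5 = (2)·106 + (-3)·69
32 = 6 × 5 + 2  ⟹  2 = (-13)·106 + (20)·69
5 = 2 × 2 + 1  ⟹  1 = (28)·106 + (-43)·69
So (-43)·69 ≡ 1 (mod 106), i.e. 69^(-1) ≡ -43 ≡ 63 (mod 106).
Check: 69 × 63 = 4347 ≡ 1 (mod 106)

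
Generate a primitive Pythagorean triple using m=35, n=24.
(649, 1680, 1801)

Euclid's formula: a = m² - n², b = 2mn, c = m² + n²
m = 35, n = 24
a = 35² - 24² = 1225 - 576 = 649
b = 2 × 35 × 24 = 1680
c = 35² + 24² = 1225 + 576 = 1801
Verification: 649² + 1680² = 421201 + 2822400 = 3243601 = 1801² ✓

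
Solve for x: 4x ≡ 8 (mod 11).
x ≡ 2 (mod 11)

gcd(4, 11) = 1, which divides 8, so solutions exist.
Find 4^(-1) mod 11 by the extended Euclidean algorithm:
11 = 2 × 4 + 3  ⟹  3 = (1)·11 + (-2)·4
4 = 1 × 3 + 1  ⟹  1 = (-1)·11 + (3)·4
So (3)·4 ≡ 1 (mod 11), i.e. 4^(-1) ≡ 3 (mod 11).
x ≡ 3 × 8 = 24 ≡ 2 (mod 11).
Check: 4 × 2 = 8 ≡ 8 (mod 11).
Unique solution: x ≡ 2 (mod 11)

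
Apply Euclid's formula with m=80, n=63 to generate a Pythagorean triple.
(2431, 10080, 10369)

Euclid's formula: a = m² - n², b = 2mn, c = m² + n²
m = 80, n = 63
a = 80² - 63² = 6400 - 3969 = 2431
b = 2 × 80 × 63 = 10080
c = 80² + 63² = 6400 + 3969 = 10369
Verification: 2431² + 10080² = 5909761 + 101606400 = 107516161 = 10369² ✓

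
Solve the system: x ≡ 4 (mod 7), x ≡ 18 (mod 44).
18

Using Chinese Remainder Theorem:
M = 7 × 44 = 308
M1 = 44, M2 = 7
y1 = 44^(-1) mod 7 = 4
y2 = 7^(-1) mod 44 = 19
x = (4×44×4 + 18×7×19) mod 308 = 18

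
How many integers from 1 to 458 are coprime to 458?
228

458 = 2 × 229
φ(n) = n × ∏(1 - 1/p) for each prime p dividing n
φ(458) = 458 × (1 - 1/2) × (1 - 1/229) = 228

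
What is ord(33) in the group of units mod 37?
9

37 is prime, so ord(33) divides φ(37) = 36.
Divisors of 36: 1, 2, 3, 4, 6, 9, 12, 18, 36.
Repeated squaring: 33^1 ≡ 33, 33^2 ≡ 16, 33^4 ≡ 34, 33^8 ≡ 9, 33^16 ≡ 7, 33^32 ≡ 12 (mod 37).
Test 33^d mod 37 for each divisor d in increasing order:
33^1 ≡ 33
33^2 ≡ 16
33^3 = 33^2·33^1 ≡ 10
33^4 ≡ 34
33^6 = 33^4·33^2 ≡ 26
33^9 = 33^8·33^1 ≡ 1  ← first divisor giving 1
The order is 9.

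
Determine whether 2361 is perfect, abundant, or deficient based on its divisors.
deficient

Proper divisors of 2361: sum = 1 + 3 + 787 = 791
Since 791 < 2361, 2361 is deficient.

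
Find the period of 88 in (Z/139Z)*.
138

139 is prime, so ord(88) divides φ(139) = 138.
Divisors of 138: 1, 2, 3, 6, 23, 46, 69, 138.
Repeated squaring: 88^1 ≡ 88, 88^2 ≡ 99, 88^4 ≡ 71, 88^8 ≡ 37, 88^16 ≡ 118, 88^32 ≡ 24, 88^64 ≡ 20, 88^128 ≡ 122 (mod 139).
Test 88^d mod 139 for each divisor d in increasing order:
88^1 ≡ 88
88^2 ≡ 99
88^3 = 88^2·88^1 ≡ 94
88^6 = 88^4·88^2 ≡ 79
88^23 = 88^16·88^4·88^2·88^1 ≡ 97
88^46 = 88^32·88^8·88^4·88^2 ≡ 96
88^69 = 88^64·88^4·88^1 ≡ 138
88^138 = 88^128·88^8·88^2 ≡ 1  ← first divisor giving 1
The order is 138.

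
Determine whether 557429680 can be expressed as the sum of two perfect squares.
Not possible

Factorization: 557429680 = 2^4 × 5 × 191^3
By Fermat: n is sum of two squares iff every prime p ≡ 3 (mod 4) appears to even power.
Prime(s) ≡ 3 (mod 4) with odd exponent: [(191, 3)]
Therefore 557429680 cannot be expressed as a² + b².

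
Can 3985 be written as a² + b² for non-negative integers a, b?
4² + 63² (a=4, b=63)

Factorization: 3985 = 5 × 797
By Fermat: n is sum of two squares iff every prime p ≡ 3 (mod 4) appears to even power.
All primes ≡ 3 (mod 4) appear to even power.
Search a = 0, 1, 2, … for 3985 - a² a perfect square: first hit at a = 4: 3985 - 16 = 3969 = 63².
3985 = 4² + 63² = 16 + 3969 ✓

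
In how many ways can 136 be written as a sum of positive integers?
10015581680

p(n) counts ways to write n as a sum of positive integers (order ignored).
Euler's pentagonal recurrence: p(k) = p(k-1) + p(k-2) - p(k-5) - p(k-7) + p(k-12) + p(k-15) - ... (offsets j(3j∓1)/2, signs ++--, p(0)=1, p(<0)=0).
DP table for k = 0..135: p(0)=1, p(1)=1, p(2)=2, p(3)=3, p(4)=5, p(5)=7, p(6)=11, p(7)=15, p(8)=22, p(9)=30, p(10)=42, p(11)=56, p(12)=77, p(13)=101, p(14)=135, p(15)=176, p(16)=231, p(17)=297, p(18)=385, p(19)=490, p(20)=627, p(21)=792, p(22)=1002, p(23)=1255, p(24)=1575, p(25)=1958, p(26)=2436, p(27)=3010, p(28)=3718, p(29)=4565, p(30)=5604, p(31)=6842, p(32)=8349, p(33)=10143, p(34)=12310, p(35)=14883, p(36)=17977, p(37)=21637, p(38)=26015, p(39)=31185, p(40)=37338, p(41)=44583, p(42)=53174, p(43)=63261, p(44)=75175, p(45)=89134, p(46)=105558, p(47)=124754, p(48)=147273, p(49)=173525, p(50)=204226, p(51)=239943, p(52)=281589, p(53)=329931, p(54)=386155, p(55)=451276, p(56)=526823, p(57)=614154, p(58)=715220, p(59)=831820, p(60)=966467, p(61)=1121505, p(62)=1300156, p(63)=1505499, p(64)=1741630, p(65)=2012558, p(66)=2323520, p(67)=2679689, p(68)=3087735, p(69)=3554345, p(70)=4087968, p(71)=4697205, p(72)=5392783, p(73)=6185689, p(74)=7089500, p(75)=8118264, p(76)=9289091, p(77)=10619863, p(78)=12132164, p(79)=13848650, p(80)=15796476, p(81)=18004327, p(82)=20506255, p(83)=23338469, p(84)=26543660, p(85)=30167357, p(86)=34262962, p(87)=38887673, p(88)=44108109, p(89)=49995925, p(90)=56634173, p(91)=64112359, p(92)=72533807, p(93)=82010177, p(94)=92669720, p(95)=104651419, p(96)=118114304, p(97)=133230930, p(98)=150198136, p(99)=169229875, p(100)=190569292, p(101)=214481126, p(102)=241265379, p(103)=271248950, p(104)=304801365, p(105)=342325709, p(106)=384276336, p(107)=431149389, p(108)=483502844, p(109)=541946240, p(110)=607163746, p(111)=679903203, p(112)=761002156, p(113)=851376628, p(114)=952050665, p(115)=1064144451, p(116)=1188908248, p(117)=1327710076, p(118)=1482074143, p(119)=1653668665, p(120)=1844349560, p(121)=2056148051, p(122)=2291320912, p(123)=2552338241, p(124)=2841940500, p(125)=3163127352, p(126)=3519222692, p(127)=3913864295, p(128)=4351078600, p(129)=4835271870, p(130)=5371315400, p(131)=5964539504, p(132)=6620830889, p(133)=7346629512, p(134)=8149040695, p(135)=9035836076.
Final step: p(136) = p(135) + p(134) - p(131) - p(129) + p(124) + p(121) - p(114) - p(110) + p(101) + p(96) - p(85) - p(79) + p(66) + p(59) - p(44) - p(36) + p(19) + p(10)
= 9035836076 + 8149040695 - 5964539504 - 4835271870 + 2841940500 + 2056148051 - 952050665 - 607163746 + 214481126 + 118114304 - 30167357 - 13848650 + 2323520 + 831820 - 75175 - 17977 + 490 + 42
= 10015581680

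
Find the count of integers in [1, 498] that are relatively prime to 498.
164

498 = 2 × 3 × 83
φ(n) = n × ∏(1 - 1/p) for each prime p dividing n
φ(498) = 498 × (1 - 1/2) × (1 - 1/3) × (1 - 1/83) = 164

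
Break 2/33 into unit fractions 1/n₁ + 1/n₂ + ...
1/17 + 1/561

Greedy algorithm:
2/33: ceiling(33/2) = 17, use 1/17
1/561: ceiling(561/1) = 561, use 1/561
Result: 2/33 = 1/17 + 1/561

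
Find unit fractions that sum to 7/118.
1/17 + 1/2006

Greedy algorithm:
7/118: ceiling(118/7) = 17, use 1/17
1/2006: ceiling(2006/1) = 2006, use 1/2006
Result: 7/118 = 1/17 + 1/2006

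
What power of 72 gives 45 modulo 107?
91

Baby-step giant-step with step n = ⌈√107⌉ = 11.
Baby steps 72^j mod 107 (j:value) for j=0..10: 0:1, 1:72, 2:48, 3:32, 4:57, 5:38, 6:61, 7:5, 8:39, 9:26, 10:53.
Giant-step multiplier: 72^(-11) ≡ 72^(106-11) = 72^95 ≡ 104 (mod 107).
Giant steps γ_i = 45·104^i mod 107: γ_0=45, γ_1=79, γ_2=84, γ_3=69, γ_4=7, γ_5=86, γ_6=63, γ_7=25, γ_8=32 (in table at j=3).
x = i·n + j = 8·11 + 3 = 91.
Check: 72^91 ≡ 45 (mod 107).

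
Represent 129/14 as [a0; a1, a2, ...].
[9; 4, 1, 2]

Euclidean algorithm steps:
129 = 9 × 14 + 3
14 = 4 × 3 + 2
3 = 1 × 2 + 1
2 = 2 × 1 + 0
Continued fraction: [9; 4, 1, 2]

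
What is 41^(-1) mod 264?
161

gcd(41, 264) = 1, so the inverse exists.
Extended Euclidean algorithm on (264, 41):
264 = 6 × 41 + 18  ⟹  18 = (1)·264 + (-6)·41
41 = 2 × 18 + 5  ⟹  5 = (-2)·264 + (13)·41
18 = 3 × 5 + 3  ⟹  3 = (7)·264 + (-45)·41
5 = 1 × 3 + 2  ⟹  2 = (-9)·264 + (58)·41
3 = 1 × 2 + 1  ⟹  1 = (16)·264 + (-103)·41
So (-103)·41 ≡ 1 (mod 264), i.e. 41^(-1) ≡ -103 ≡ 161 (mod 264).
Check: 41 × 161 = 6601 ≡ 1 (mod 264)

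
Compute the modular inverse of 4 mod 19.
5

gcd(4, 19) = 1, so the inverse exists.
Extended Euclidean algorithm on (19, 4):
19 = 4 × 4 + 3  ⟹  3 = (1)·19 + (-4)·4
4 = 1 × 3 + 1  ⟹  1 = (-1)·19 + (5)·4
So (5)·4 ≡ 1 (mod 19), i.e. 4^(-1) ≡ 5 (mod 19).
Check: 4 × 5 = 20 ≡ 1 (mod 19)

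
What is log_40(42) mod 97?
33

Baby-step giant-step with step n = ⌈√97⌉ = 10.
Baby steps 40^j mod 97 (j:value) for j=0..9: 0:1, 1:40, 2:48, 3:77, 4:73, 5:10, 6:12, 7:92, 8:91, 9:51.
Giant-step multiplier: 40^(-10) ≡ 40^(96-10) = 40^86 ≡ 65 (mod 97).
Giant steps γ_i = 42·65^i mod 97: γ_0=42, γ_1=14, γ_2=37, γ_3=77 (in table at j=3).
x = i·n + j = 3·10 + 3 = 33.
Check: 40^33 ≡ 42 (mod 97).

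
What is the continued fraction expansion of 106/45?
[2; 2, 1, 4, 3]

Euclidean algorithm steps:
106 = 2 × 45 + 16
45 = 2 × 16 + 13
16 = 1 × 13 + 3
13 = 4 × 3 + 1
3 = 3 × 1 + 0
Continued fraction: [2; 2, 1, 4, 3]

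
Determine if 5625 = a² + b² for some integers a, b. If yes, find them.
0² + 75² (a=0, b=75)

Factorization: 5625 = 3^2 × 5^4
By Fermat: n is sum of two squares iff every prime p ≡ 3 (mod 4) appears to even power.
All primes ≡ 3 (mod 4) appear to even power.
Search a = 0, 1, 2, … for 5625 - a² a perfect square: first hit at a = 0: 5625 - 0 = 5625 = 75².
5625 = 0² + 75² = 0 + 5625 ✓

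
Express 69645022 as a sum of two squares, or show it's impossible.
Not possible

Factorization: 69645022 = 2 × 17 × 127^3
By Fermat: n is sum of two squares iff every prime p ≡ 3 (mod 4) appears to even power.
Prime(s) ≡ 3 (mod 4) with odd exponent: [(127, 3)]
Therefore 69645022 cannot be expressed as a² + b².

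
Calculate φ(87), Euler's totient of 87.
56

87 = 3 × 29
φ(n) = n × ∏(1 - 1/p) for each prime p dividing n
φ(87) = 87 × (1 - 1/3) × (1 - 1/29) = 56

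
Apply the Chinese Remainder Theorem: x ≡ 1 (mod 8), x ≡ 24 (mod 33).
57

Using Chinese Remainder Theorem:
M = 8 × 33 = 264
M1 = 33, M2 = 8
y1 = 33^(-1) mod 8 = 1
y2 = 8^(-1) mod 33 = 29
x = (1×33×1 + 24×8×29) mod 264 = 57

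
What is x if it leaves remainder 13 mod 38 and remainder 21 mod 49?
1001

Using Chinese Remainder Theorem:
M = 38 × 49 = 1862
M1 = 49, M2 = 38
y1 = 49^(-1) mod 38 = 7
y2 = 38^(-1) mod 49 = 40
x = (13×49×7 + 21×38×40) mod 1862 = 1001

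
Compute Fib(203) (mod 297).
233

Matrix identity: Q^n = [[F_(n+1), F_n], [F_n, F_(n-1)]] with Q = [[1,1],[1,0]].
n = 203 = 11001011₂. Square-and-multiply, entries mod 297:
Q^1 = [[1,1],[1,0]]
Q^3 = (Q^1)²·Q = [[3,2],[2,1]]
Q^6 = (Q^3)² = [[13,8],[8,5]]
Q^12 = (Q^6)² = [[233,144],[144,89]]
Q^25 = (Q^12)²·Q = [[217,181],[181,36]]
Q^50 = (Q^25)² = [[254,55],[55,199]]
Q^101 = (Q^50)²·Q = [[89,122],[122,264]]
Q^203 = (Q^101)²·Q = [[234,233],[233,1]]
F_203 mod 297 = Q^203[0][1] = 233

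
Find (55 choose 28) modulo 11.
0

Using Lucas' theorem:
Write n=55 and k=28 in base 11:
n in base 11: [5, 0]
k in base 11: [2, 6]
C(55,28) mod 11 = ∏ C(n_i, k_i) mod 11
Digit binomials (mod 11): C(5,2) = 10; C(0,6) = 0 (k_i > n_i)
Product: 10 × 0 = 0 ≡ 0 (mod 11)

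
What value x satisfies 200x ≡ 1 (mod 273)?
86

gcd(200, 273) = 1, so the inverse exists.
Extended Euclidean algorithm on (273, 200):
273 = 1 × 200 + 73  ⟹  73 = (1)·273 + (-1)·200
200 = 2 × 73 + 54  ⟹  54 = (-2)·273 + (3)·200
73 = 1 × 54 + 19  ⟹  19 = (3)·273 + (-4)·200
54 = 2 × 19 + 16  ⟹  16 = (-8)·273 + (11)·200
19 = 1 × 16 + 3  ⟹  3 = (11)·273 + (-15)·200
16 = 5 × 3 + 1  ⟹  1 = (-63)·273 + (86)·200
So (86)·200 ≡ 1 (mod 273), i.e. 200^(-1) ≡ 86 (mod 273).
Check: 200 × 86 = 17200 ≡ 1 (mod 273)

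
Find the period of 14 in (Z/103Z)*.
17

103 is prime, so ord(14) divides φ(103) = 102.
Divisors of 102: 1, 2, 3, 6, 17, 34, 51, 102.
Repeated squaring: 14^1 ≡ 14, 14^2 ≡ 93, 14^4 ≡ 100, 14^8 ≡ 9, 14^16 ≡ 81, 14^32 ≡ 72, 14^64 ≡ 34 (mod 103).
Test 14^d mod 103 for each divisor d in increasing order:
14^1 ≡ 14
14^2 ≡ 93
14^3 = 14^2·14^1 ≡ 66
14^6 = 14^4·14^2 ≡ 30
14^17 = 14^16·14^1 ≡ 1  ← first divisor giving 1
The order is 17.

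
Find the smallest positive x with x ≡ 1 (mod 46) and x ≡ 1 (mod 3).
1

Using Chinese Remainder Theorem:
M = 46 × 3 = 138
M1 = 3, M2 = 46
y1 = 3^(-1) mod 46 = 31
y2 = 46^(-1) mod 3 = 1
x = (1×3×31 + 1×46×1) mod 138 = 1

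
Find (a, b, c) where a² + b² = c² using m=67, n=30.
(3589, 4020, 5389)

Euclid's formula: a = m² - n², b = 2mn, c = m² + n²
m = 67, n = 30
a = 67² - 30² = 4489 - 900 = 3589
b = 2 × 67 × 30 = 4020
c = 67² + 30² = 4489 + 900 = 5389
Verification: 3589² + 4020² = 12880921 + 16160400 = 29041321 = 5389² ✓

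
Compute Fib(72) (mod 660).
144

Matrix identity: Q^n = [[F_(n+1), F_n], [F_n, F_(n-1)]] with Q = [[1,1],[1,0]].
n = 72 = 1001000₂. Square-and-multiply, entries mod 660:
Q^1 = [[1,1],[1,0]]
Q^2 = (Q^1)² = [[2,1],[1,1]]
Q^4 = (Q^2)² = [[5,3],[3,2]]
Q^9 = (Q^4)²·Q = [[55,34],[34,21]]
Q^18 = (Q^9)² = [[221,604],[604,277]]
Q^36 = (Q^18)² = [[497,492],[492,5]]
Q^72 = (Q^36)² = [[13,144],[144,529]]
F_72 mod 660 = Q^72[0][1] = 144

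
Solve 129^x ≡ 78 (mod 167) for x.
49

Baby-step giant-step with step n = ⌈√167⌉ = 13.
Baby steps 129^j mod 167 (j:value) for j=0..12: 0:1, 1:129, 2:108, 3:71, 4:141, 5:153, 6:31, 7:158, 8:8, 9:30, 10:29, 11:67, 12:126.
Giant-step multiplier: 129^(-13) ≡ 129^(166-13) = 129^153 ≡ 82 (mod 167).
Giant steps γ_i = 78·82^i mod 167: γ_0=78, γ_1=50, γ_2=92, γ_3=29 (in table at j=10).
x = i·n + j = 3·13 + 10 = 49.
Check: 129^49 ≡ 78 (mod 167).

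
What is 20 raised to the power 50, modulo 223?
211

Repeated squaring. Binary of 50 = 110010.
20^1 ≡ 20 (mod 223); 20^2 ≡ 177 (mod 223); 20^4 ≡ 109 (mod 223); 20^8 ≡ 62 (mod 223); 20^16 ≡ 53 (mod 223); 20^32 ≡ 133 (mod 223)
20^50 = 20^2 × 20^16 × 20^32 ≡ 211 (mod 223)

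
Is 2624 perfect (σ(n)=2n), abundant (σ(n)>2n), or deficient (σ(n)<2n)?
abundant

Proper divisors of 2624: sum = 1 + 2 + 4 + 8 + 16 + 32 + 41 + 64 + 82 + 164 + 328 + 656 + 1312 = 2710
Since 2710 > 2624, 2624 is abundant.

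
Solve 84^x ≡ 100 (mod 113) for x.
94

Baby-step giant-step with step n = ⌈√113⌉ = 11.
Baby steps 84^j mod 113 (j:value) for j=0..10: 0:1, 1:84, 2:50, 3:19, 4:14, 5:46, 6:22, 7:40, 8:83, 9:79, 10:82.
Giant-step multiplier: 84^(-11) ≡ 84^(112-11) = 84^101 ≡ 45 (mod 113).
Giant steps γ_i = 100·45^i mod 113: γ_0=100, γ_1=93, γ_2=4, γ_3=67, γ_4=77, γ_5=75, γ_6=98, γ_7=3, γ_8=22 (in table at j=6).
x = i·n + j = 8·11 + 6 = 94.
Check: 84^94 ≡ 100 (mod 113).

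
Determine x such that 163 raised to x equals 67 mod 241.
194

Baby-step giant-step with step n = ⌈√241⌉ = 16.
Baby steps 163^j mod 241 (j:value) for j=0..15: 0:1, 1:163, 2:59, 3:218, 4:107, 5:89, 6:47, 7:190, 8:122, 9:124, 10:209, 11:86, 12:40, 13:13, 14:191, 15:44.
Giant-step multiplier: 163^(-16) ≡ 163^(240-16) = 163^224 ≡ 54 (mod 241).
Giant steps γ_i = 67·54^i mod 241: γ_0=67, γ_1=3, γ_2=162, γ_3=72, γ_4=32, γ_5=41, γ_6=45, γ_7=20, γ_8=116, γ_9=239, γ_10=133, γ_11=193, γ_12=59 (in table at j=2).
x = i·n + j = 12·16 + 2 = 194.
Check: 163^194 ≡ 67 (mod 241).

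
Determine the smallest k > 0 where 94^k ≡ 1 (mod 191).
190

191 is prime, so ord(94) divides φ(191) = 190.
Divisors of 190: 1, 2, 5, 10, 19, 38, 95, 190.
Repeated squaring: 94^1 ≡ 94, 94^2 ≡ 50, 94^4 ≡ 17, 94^8 ≡ 98, 94^16 ≡ 54, 94^32 ≡ 51, 94^64 ≡ 118, 94^128 ≡ 172 (mod 191).
Test 94^d mod 191 for each divisor d in increasing order:
94^1 ≡ 94
94^2 ≡ 50
94^5 = 94^4·94^1 ≡ 70
94^10 = 94^8·94^2 ≡ 125
94^19 = 94^16·94^2·94^1 ≡ 152
94^38 = 94^32·94^4·94^2 ≡ 184
94^95 = 94^64·94^16·94^8·94^4·94^2·94^1 ≡ 190
94^190 = 94^128·94^32·94^16·94^8·94^4·94^2 ≡ 1  ← first divisor giving 1
The order is 190.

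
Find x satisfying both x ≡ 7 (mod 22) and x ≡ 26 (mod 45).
161

Using Chinese Remainder Theorem:
M = 22 × 45 = 990
M1 = 45, M2 = 22
y1 = 45^(-1) mod 22 = 1
y2 = 22^(-1) mod 45 = 43
x = (7×45×1 + 26×22×43) mod 990 = 161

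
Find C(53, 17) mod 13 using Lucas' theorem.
0

Using Lucas' theorem:
Write n=53 and k=17 in base 13:
n in base 13: [4, 1]
k in base 13: [1, 4]
C(53,17) mod 13 = ∏ C(n_i, k_i) mod 13
Digit binomials (mod 13): C(4,1) = 4; C(1,4) = 0 (k_i > n_i)
Product: 4 × 0 = 0 ≡ 0 (mod 13)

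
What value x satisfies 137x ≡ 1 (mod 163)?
94

gcd(137, 163) = 1, so the inverse exists.
Extended Euclidean algorithm on (163, 137):
163 = 1 × 137 + 26  ⟹  26 = (1)·163 + (-1)·137
137 = 5 × 26 + 7  ⟹  7 = (-5)·163 + (6)·137
26 = 3 × 7 + 5  ⟹  5 = (16)·163 + (-19)·137
7 = 1 × 5 + 2  ⟹  2 = (-21)·163 + (25)·137
5 = 2 × 2 + 1  ⟹  1 = (58)·163 + (-69)·137
So (-69)·137 ≡ 1 (mod 163), i.e. 137^(-1) ≡ -69 ≡ 94 (mod 163).
Check: 137 × 94 = 12878 ≡ 1 (mod 163)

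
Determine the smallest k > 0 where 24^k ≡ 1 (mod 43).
21

43 is prime, so ord(24) divides φ(43) = 42.
Divisors of 42: 1, 2, 3, 6, 7, 14, 21, 42.
Repeated squaring: 24^1 ≡ 24, 24^2 ≡ 17, 24^4 ≡ 31, 24^8 ≡ 15, 24^16 ≡ 10, 24^32 ≡ 14 (mod 43).
Test 24^d mod 43 for each divisor d in increasing order:
24^1 ≡ 24
24^2 ≡ 17
24^3 = 24^2·24^1 ≡ 21
24^6 = 24^4·24^2 ≡ 11
24^7 = 24^4·24^2·24^1 ≡ 6
24^14 = 24^8·24^4·24^2 ≡ 36
24^21 = 24^16·24^4·24^1 ≡ 1  ← first divisor giving 1
The order is 21.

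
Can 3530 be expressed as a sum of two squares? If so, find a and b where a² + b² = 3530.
7² + 59² (a=7, b=59)

Factorization: 3530 = 2 × 5 × 353
By Fermat: n is sum of two squares iff every prime p ≡ 3 (mod 4) appears to even power.
All primes ≡ 3 (mod 4) appear to even power.
Search a = 0, 1, 2, … for 3530 - a² a perfect square: first hit at a = 7: 3530 - 49 = 3481 = 59².
3530 = 7² + 59² = 49 + 3481 ✓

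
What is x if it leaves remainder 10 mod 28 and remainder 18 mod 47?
206

Using Chinese Remainder Theorem:
M = 28 × 47 = 1316
M1 = 47, M2 = 28
y1 = 47^(-1) mod 28 = 3
y2 = 28^(-1) mod 47 = 42
x = (10×47×3 + 18×28×42) mod 1316 = 206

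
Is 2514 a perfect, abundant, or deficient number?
abundant

Proper divisors of 2514: sum = 1 + 2 + 3 + 6 + 419 + 838 + 1257 = 2526
Since 2526 > 2514, 2514 is abundant.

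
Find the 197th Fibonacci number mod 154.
145

Matrix identity: Q^n = [[F_(n+1), F_n], [F_n, F_(n-1)]] with Q = [[1,1],[1,0]].
n = 197 = 11000101₂. Square-and-multiply, entries mod 154:
Q^1 = [[1,1],[1,0]]
Q^3 = (Q^1)²·Q = [[3,2],[2,1]]
Q^6 = (Q^3)² = [[13,8],[8,5]]
Q^12 = (Q^6)² = [[79,144],[144,89]]
Q^24 = (Q^12)² = [[27,14],[14,13]]
Q^49 = (Q^24)²·Q = [[99,1],[1,98]]
Q^98 = (Q^49)² = [[100,43],[43,57]]
Q^197 = (Q^98)²·Q = [[120,145],[145,129]]
F_197 mod 154 = Q^197[0][1] = 145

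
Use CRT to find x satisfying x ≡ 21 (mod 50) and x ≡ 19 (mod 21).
271

Using Chinese Remainder Theorem:
M = 50 × 21 = 1050
M1 = 21, M2 = 50
y1 = 21^(-1) mod 50 = 31
y2 = 50^(-1) mod 21 = 8
x = (21×21×31 + 19×50×8) mod 1050 = 271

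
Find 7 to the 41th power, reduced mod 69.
34

Repeated squaring. Binary of 41 = 101001.
7^1 ≡ 7 (mod 69); 7^2 ≡ 49 (mod 69); 7^4 ≡ 55 (mod 69); 7^8 ≡ 58 (mod 69); 7^16 ≡ 52 (mod 69); 7^32 ≡ 13 (mod 69)
7^41 = 7^1 × 7^8 × 7^32 ≡ 34 (mod 69)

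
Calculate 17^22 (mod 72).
1

Repeated squaring. Binary of 22 = 10110.
17^1 ≡ 17 (mod 72); 17^2 ≡ 1 (mod 72); 17^4 ≡ 1 (mod 72); 17^8 ≡ 1 (mod 72); 17^16 ≡ 1 (mod 72)
17^22 = 17^2 × 17^4 × 17^16 ≡ 1 (mod 72)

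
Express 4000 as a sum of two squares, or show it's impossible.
20² + 60² (a=20, b=60)

Factorization: 4000 = 2^5 × 5^3
By Fermat: n is sum of two squares iff every prime p ≡ 3 (mod 4) appears to even power.
All primes ≡ 3 (mod 4) appear to even power.
Search a = 0, 1, 2, … for 4000 - a² a perfect square: first hit at a = 20: 4000 - 400 = 3600 = 60².
4000 = 20² + 60² = 400 + 3600 ✓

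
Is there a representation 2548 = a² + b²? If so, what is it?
28² + 42² (a=28, b=42)

Factorization: 2548 = 2^2 × 7^2 × 13
By Fermat: n is sum of two squares iff every prime p ≡ 3 (mod 4) appears to even power.
All primes ≡ 3 (mod 4) appear to even power.
Search a = 0, 1, 2, … for 2548 - a² a perfect square: first hit at a = 28: 2548 - 784 = 1764 = 42².
2548 = 28² + 42² = 784 + 1764 ✓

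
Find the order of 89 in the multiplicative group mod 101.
100

101 is prime, so ord(89) divides φ(101) = 100.
Divisors of 100: 1, 2, 4, 5, 10, 20, 25, 50, 100.
Repeated squaring: 89^1 ≡ 89, 89^2 ≡ 43, 89^4 ≡ 31, 89^8 ≡ 52, 89^16 ≡ 78, 89^32 ≡ 24, 89^64 ≡ 71 (mod 101).
Test 89^d mod 101 for each divisor d in increasing order:
89^1 ≡ 89
89^2 ≡ 43
89^4 ≡ 31
89^5 = 89^4·89^1 ≡ 32
89^10 = 89^8·89^2 ≡ 14
89^20 = 89^16·89^4 ≡ 95
89^25 = 89^16·89^8·89^1 ≡ 10
89^50 = 89^32·89^16·89^2 ≡ 100
89^100 = 89^64·89^32·89^4 ≡ 1  ← first divisor giving 1
The order is 100.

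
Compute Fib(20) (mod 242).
231

Matrix identity: Q^n = [[F_(n+1), F_n], [F_n, F_(n-1)]] with Q = [[1,1],[1,0]].
n = 20 = 10100₂. Square-and-multiply, entries mod 242:
Q^1 = [[1,1],[1,0]]
Q^2 = (Q^1)² = [[2,1],[1,1]]
Q^5 = (Q^2)²·Q = [[8,5],[5,3]]
Q^10 = (Q^5)² = [[89,55],[55,34]]
Q^20 = (Q^10)² = [[56,231],[231,67]]
F_20 mod 242 = Q^20[0][1] = 231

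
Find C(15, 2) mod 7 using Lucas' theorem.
0

Using Lucas' theorem:
Write n=15 and k=2 in base 7:
n in base 7: [2, 1]
k in base 7: [0, 2]
C(15,2) mod 7 = ∏ C(n_i, k_i) mod 7
Digit binomials (mod 7): C(2,0) = 1; C(1,2) = 0 (k_i > n_i)
Product: 1 × 0 = 0 ≡ 0 (mod 7)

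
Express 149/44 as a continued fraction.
[3; 2, 1, 1, 2, 3]

Euclidean algorithm steps:
149 = 3 × 44 + 17
44 = 2 × 17 + 10
17 = 1 × 10 + 7
10 = 1 × 7 + 3
7 = 2 × 3 + 1
3 = 3 × 1 + 0
Continued fraction: [3; 2, 1, 1, 2, 3]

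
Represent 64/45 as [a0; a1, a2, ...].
[1; 2, 2, 1, 2, 2]

Euclidean algorithm steps:
64 = 1 × 45 + 19
45 = 2 × 19 + 7
19 = 2 × 7 + 5
7 = 1 × 5 + 2
5 = 2 × 2 + 1
2 = 2 × 1 + 0
Continued fraction: [1; 2, 2, 1, 2, 2]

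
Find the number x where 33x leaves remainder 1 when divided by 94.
57

gcd(33, 94) = 1, so the inverse exists.
Extended Euclidean algorithm on (94, 33):
94 = 2 × 33 + 28  ⟹  28 = (1)·94 + (-2)·33
33 = 1 × 28 + 5  ⟹  5 = (-1)·94 + (3)·33
28 = 5 × 5 + 3  ⟹  3 = (6)·94 + (-17)·33
5 = 1 × 3 + 2  ⟹  2 = (-7)·94 + (20)·33
3 = 1 × 2 + 1  ⟹  1 = (13)·94 + (-37)·33
So (-37)·33 ≡ 1 (mod 94), i.e. 33^(-1) ≡ -37 ≡ 57 (mod 94).
Check: 33 × 57 = 1881 ≡ 1 (mod 94)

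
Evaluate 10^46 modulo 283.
137

Repeated squaring. Binary of 46 = 101110.
10^1 ≡ 10 (mod 283); 10^2 ≡ 100 (mod 283); 10^4 ≡ 95 (mod 283); 10^8 ≡ 252 (mod 283); 10^16 ≡ 112 (mod 283); 10^32 ≡ 92 (mod 283)
10^46 = 10^2 × 10^4 × 10^8 × 10^32 ≡ 137 (mod 283)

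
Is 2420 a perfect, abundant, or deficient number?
abundant

Proper divisors of 2420: sum = 1 + 2 + 4 + 5 + 10 + 11 + 20 + 22 + ... + 242 + 484 + 605 + 1210 (17 divisors) = 3166
Since 3166 > 2420, 2420 is abundant.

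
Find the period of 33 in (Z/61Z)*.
20

61 is prime, so ord(33) divides φ(61) = 60.
Divisors of 60: 1, 2, 3, 4, 5, 6, 10, 12, 15, 20, 30, 60.
Repeated squaring: 33^1 ≡ 33, 33^2 ≡ 52, 33^4 ≡ 20, 33^8 ≡ 34, 33^16 ≡ 58, 33^32 ≡ 9 (mod 61).
Test 33^d mod 61 for each divisor d in increasing order:
33^1 ≡ 33
33^2 ≡ 52
33^3 = 33^2·33^1 ≡ 8
33^4 ≡ 20
33^5 = 33^4·33^1 ≡ 50
33^6 = 33^4·33^2 ≡ 3
33^10 = 33^8·33^2 ≡ 60
33^12 = 33^8·33^4 ≡ 9
33^15 = 33^8·33^4·33^2·33^1 ≡ 11
33^20 = 33^16·33^4 ≡ 1  ← first divisor giving 1
The order is 20.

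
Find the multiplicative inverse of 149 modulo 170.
89

gcd(149, 170) = 1, so the inverse exists.
Extended Euclidean algorithm on (170, 149):
170 = 1 × 149 + 21  ⟹  21 = (1)·170 + (-1)·149
149 = 7 × 21 + 2  ⟹  2 = (-7)·170 + (8)·149
21 = 10 × 2 + 1  ⟹  1 = (71)·170 + (-81)·149
So (-81)·149 ≡ 1 (mod 170), i.e. 149^(-1) ≡ -81 ≡ 89 (mod 170).
Check: 149 × 89 = 13261 ≡ 1 (mod 170)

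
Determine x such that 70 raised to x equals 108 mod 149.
49

Baby-step giant-step with step n = ⌈√149⌉ = 13.
Baby steps 70^j mod 149 (j:value) for j=0..12: 0:1, 1:70, 2:132, 3:2, 4:140, 5:115, 6:4, 7:131, 8:81, 9:8, 10:113, 11:13, 12:16.
Giant-step multiplier: 70^(-13) ≡ 70^(148-13) = 70^135 ≡ 60 (mod 149).
Giant steps γ_i = 108·60^i mod 149: γ_0=108, γ_1=73, γ_2=59, γ_3=113 (in table at j=10).
x = i·n + j = 3·13 + 10 = 49.
Check: 70^49 ≡ 108 (mod 149).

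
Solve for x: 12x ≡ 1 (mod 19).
8

gcd(12, 19) = 1, so the inverse exists.
Extended Euclidean algorithm on (19, 12):
19 = 1 × 12 + 7  ⟹  7 = (1)·19 + (-1)·12
12 = 1 × 7 + 5  ⟹  5 = (-1)·19 + (2)·12
7 = 1 × 5 + 2  ⟹  2 = (2)·19 + (-3)·12
5 = 2 × 2 + 1  ⟹  1 = (-5)·19 + (8)·12
So (8)·12 ≡ 1 (mod 19), i.e. 12^(-1) ≡ 8 (mod 19).
Check: 12 × 8 = 96 ≡ 1 (mod 19)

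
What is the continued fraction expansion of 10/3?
[3; 3]

Euclidean algorithm steps:
10 = 3 × 3 + 1
3 = 3 × 1 + 0
Continued fraction: [3; 3]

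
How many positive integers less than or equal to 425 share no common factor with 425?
320

425 = 5^2 × 17
φ(n) = n × ∏(1 - 1/p) for each prime p dividing n
φ(425) = 425 × (1 - 1/5) × (1 - 1/17) = 320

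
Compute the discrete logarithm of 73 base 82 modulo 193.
179

Baby-step giant-step with step n = ⌈√193⌉ = 14.
Baby steps 82^j mod 193 (j:value) for j=0..13: 0:1, 1:82, 2:162, 3:160, 4:189, 5:58, 6:124, 7:132, 8:16, 9:154, 10:83, 11:51, 12:129, 13:156.
Giant-step multiplier: 82^(-14) ≡ 82^(192-14) = 82^178 ≡ 168 (mod 193).
Giant steps γ_i = 73·168^i mod 193: γ_0=73, γ_1=105, γ_2=77, γ_3=5, γ_4=68, γ_5=37, γ_6=40, γ_7=158, γ_8=103, γ_9=127, γ_10=106, γ_11=52, γ_12=51 (in table at j=11).
x = i·n + j = 12·14 + 11 = 179.
Check: 82^179 ≡ 73 (mod 193).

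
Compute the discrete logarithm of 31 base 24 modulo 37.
9

Baby-step giant-step with step n = ⌈√37⌉ = 7.
Baby steps 24^j mod 37 (j:value) for j=0..6: 0:1, 1:24, 2:21, 3:23, 4:34, 5:2, 6:11.
Giant-step multiplier: 24^(-7) ≡ 24^(36-7) = 24^29 ≡ 15 (mod 37).
Giant steps γ_i = 31·15^i mod 37: γ_0=31, γ_1=21 (in table at j=2).
x = i·n + j = 1·7 + 2 = 9.
Check: 24^9 ≡ 31 (mod 37).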